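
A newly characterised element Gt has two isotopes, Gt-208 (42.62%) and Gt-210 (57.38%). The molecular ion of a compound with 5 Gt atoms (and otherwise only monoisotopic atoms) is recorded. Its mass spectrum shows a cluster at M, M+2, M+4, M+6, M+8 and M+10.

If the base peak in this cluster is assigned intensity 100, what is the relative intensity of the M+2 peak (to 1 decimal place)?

Binomial terms of (0.4262 + 0.5738)^5: M 0.0141, M+2 0.0947, M+4 0.2549, M+6 0.3432, M+8 0.2310, M+10 0.0622 → M+6 is the base peak.
P(M+6) = C(5,3) × 0.4262^2 × 0.5738^3 = 10 × 0.18164644 × 0.18892161 = 0.343169 (base)
P(M+2) = C(5,1) × 0.4262^4 × 0.5738^1 = 5 × 0.03299543 × 0.5738 = 0.094664
Relative intensity = 0.094664 / 0.343169 × 100 = 27.6

27.6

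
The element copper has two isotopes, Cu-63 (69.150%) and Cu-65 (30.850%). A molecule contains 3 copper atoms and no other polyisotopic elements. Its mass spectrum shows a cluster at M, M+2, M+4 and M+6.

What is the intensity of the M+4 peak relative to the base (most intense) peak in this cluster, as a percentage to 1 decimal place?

Term probabilities: M 0.3307, M+2 0.4425, M+4 0.1974, M+6 0.0294. Base peak = M+2.
P(M+2) = C(3,1) × 0.69150^2 × 0.30850^1 = 3 × 0.47817225 × 0.3085 = 0.442548 (base)
P(M+4) = C(3,2) × 0.69150^1 × 0.30850^2 = 3 × 0.6915 × 0.09517225 = 0.197435
Relative intensity = 0.197435 / 0.442548 × 100 = 44.6

44.6%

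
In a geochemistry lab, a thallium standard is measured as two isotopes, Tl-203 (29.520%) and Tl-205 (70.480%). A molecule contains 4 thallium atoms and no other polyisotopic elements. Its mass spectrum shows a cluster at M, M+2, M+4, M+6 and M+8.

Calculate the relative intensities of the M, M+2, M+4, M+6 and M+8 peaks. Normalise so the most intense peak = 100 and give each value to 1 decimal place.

1.8 : 17.5 : 62.8 : 100.0 : 59.7

The 4 Tl atoms are independent, so intensities follow the terms of (0.29520 + 0.70480)^4.
P(M) = 0.29520^4 = 0.007594
P(M+2) = 4 × 0.29520^3 × 0.70480^1 = 0.072523
P(M+4) = 6 × 0.29520^2 × 0.70480^2 = 0.259726
P(M+6) = 4 × 0.29520^1 × 0.70480^3 = 0.413403
P(M+8) = 0.70480^4 = 0.246754
The M+6 peak is largest (0.413403); scaling to 100 gives 1.8 : 17.5 : 62.8 : 100.0 : 59.7.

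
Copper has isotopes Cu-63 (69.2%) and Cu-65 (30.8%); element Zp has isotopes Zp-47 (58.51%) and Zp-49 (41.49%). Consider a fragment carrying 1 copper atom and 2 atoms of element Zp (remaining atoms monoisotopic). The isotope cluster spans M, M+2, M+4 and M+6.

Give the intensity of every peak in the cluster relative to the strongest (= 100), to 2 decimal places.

Copper pattern (n=1): 0.6920 : 0.3080
Element Zp pattern (n=2): 0.34234201 : 0.48551598 : 0.17214201
Convolve the two distributions (both contribute in 2-u steps):
  M: 0.6920×0.34234201 = 0.236901
  M+2: 0.6920×0.48551598 + 0.3080×0.34234201 = 0.441418
  M+4: 0.6920×0.17214201 + 0.3080×0.48551598 = 0.268661
  M+6: 0.3080×0.17214201 = 0.053020
Scale to base peak (0.441418) = 100: 53.67 : 100.00 : 60.86 : 12.01

53.67 : 100.00 : 60.86 : 12.01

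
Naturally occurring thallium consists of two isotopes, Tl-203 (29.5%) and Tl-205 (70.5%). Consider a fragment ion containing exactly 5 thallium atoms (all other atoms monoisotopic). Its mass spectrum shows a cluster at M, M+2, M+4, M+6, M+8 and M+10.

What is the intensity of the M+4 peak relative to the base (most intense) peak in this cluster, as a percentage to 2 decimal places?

(0.295 + 0.705)^5 gives M 0.0022, M+2 0.0267, M+4 0.1276, M+6 0.3049, M+8 0.3644, M+10 0.1742; the largest is M+8.
P(M+8) = C(5,4) × 0.295^1 × 0.705^4 = 5 × 0.2950 × 0.24703385 = 0.364375 (base)
P(M+4) = C(5,2) × 0.295^3 × 0.705^2 = 10 × 0.02567237 × 0.497025 = 0.127598
Relative intensity = 0.127598 / 0.364375 × 100 = 35.02

35.02%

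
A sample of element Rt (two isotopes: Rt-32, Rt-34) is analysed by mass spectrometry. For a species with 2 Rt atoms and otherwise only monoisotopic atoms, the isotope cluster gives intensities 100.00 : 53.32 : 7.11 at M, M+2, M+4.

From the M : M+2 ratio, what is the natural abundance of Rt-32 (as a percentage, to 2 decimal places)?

78.95%

If p is the fraction of Rt that is Rt-32, then I(M+2)/I(M) = [C(2,1)·p^1·(1−p)] / p^2 = 2·(1−p)/p = 53.32/100.00 = 0.5332
(1−p)/p = 0.5332/2 = 0.2666  ⇒  p = 1/(1 + 0.2666) = 0.7895
Rt-32: 78.95%, Rt-34: 21.05%.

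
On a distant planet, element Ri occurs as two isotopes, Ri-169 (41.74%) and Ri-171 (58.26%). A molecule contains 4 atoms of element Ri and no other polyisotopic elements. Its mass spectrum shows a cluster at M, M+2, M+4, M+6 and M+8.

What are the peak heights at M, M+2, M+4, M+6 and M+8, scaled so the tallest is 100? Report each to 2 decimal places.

8.55 : 47.76 : 100.00 : 93.05 : 32.47

The 4 Ri atoms are independent, so intensities follow the terms of (0.4174 + 0.5826)^4.
P(M) = 0.4174^4 = 0.030354
P(M+2) = 4 × 0.4174^3 × 0.5826^1 = 0.169468
P(M+4) = 6 × 0.4174^2 × 0.5826^2 = 0.354811
P(M+6) = 4 × 0.4174^1 × 0.5826^3 = 0.330160
P(M+8) = 0.5826^4 = 0.115208
The M+4 peak is largest (0.354811); scaling to 100 gives 8.55 : 47.76 : 100.00 : 93.05 : 32.47.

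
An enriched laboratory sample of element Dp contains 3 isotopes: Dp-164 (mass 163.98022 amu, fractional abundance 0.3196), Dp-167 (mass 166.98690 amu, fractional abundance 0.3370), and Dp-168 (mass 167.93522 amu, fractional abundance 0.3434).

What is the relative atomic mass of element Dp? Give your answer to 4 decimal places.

166.3516 amu

Weight each isotope mass by its fractional abundance: 0.3196 × 163.98022 + 0.3370 × 166.98690 + 0.3434 × 167.93522
= 52.408078 + 56.274585 + 57.668955 = 166.351618 amu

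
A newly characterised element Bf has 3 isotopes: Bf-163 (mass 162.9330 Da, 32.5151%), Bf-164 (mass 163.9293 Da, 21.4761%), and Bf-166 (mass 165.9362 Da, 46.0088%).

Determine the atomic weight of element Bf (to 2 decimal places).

The abundance-weighted mean is 0.325151 × 162.9330 + 0.214761 × 163.9293 + 0.460088 × 165.9362
= 52.97783 + 35.20562 + 76.34525 = 164.52870 Da

164.53 Da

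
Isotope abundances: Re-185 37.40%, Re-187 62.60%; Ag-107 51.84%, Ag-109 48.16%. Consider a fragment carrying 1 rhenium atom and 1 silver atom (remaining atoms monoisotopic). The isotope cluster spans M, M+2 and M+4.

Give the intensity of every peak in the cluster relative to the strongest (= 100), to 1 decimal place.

Rhenium pattern (n=1): 0.3740 : 0.6260
Silver pattern (n=1): 0.5184 : 0.4816
Convolve the two distributions (both contribute in 2-u steps):
  M: 0.3740×0.5184 = 0.193882
  M+2: 0.3740×0.4816 + 0.6260×0.5184 = 0.504637
  M+4: 0.6260×0.4816 = 0.301482
Scale to base peak (0.504637) = 100: 38.4 : 100.0 : 59.7

38.4 : 100.0 : 59.7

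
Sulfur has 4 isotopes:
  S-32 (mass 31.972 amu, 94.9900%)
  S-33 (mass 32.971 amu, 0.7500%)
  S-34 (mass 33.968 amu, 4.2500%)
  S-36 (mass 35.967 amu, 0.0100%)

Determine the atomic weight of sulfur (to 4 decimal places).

32.0647 amu

Average mass = Σ (abundance × isotope mass) = 0.949900 × 31.972 + 0.007500 × 32.971 + 0.042500 × 33.968 + 0.000100 × 35.967
= 30.37020 + 0.24728 + 1.44364 + 0.00360 = 32.06472 amu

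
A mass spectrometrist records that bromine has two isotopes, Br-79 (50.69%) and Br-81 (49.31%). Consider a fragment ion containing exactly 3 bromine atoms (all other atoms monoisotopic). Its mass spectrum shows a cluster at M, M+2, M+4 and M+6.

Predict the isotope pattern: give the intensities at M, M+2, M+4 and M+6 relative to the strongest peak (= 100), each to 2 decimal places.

34.27 : 100.00 : 97.28 : 31.54

Each Br atom is independently Br-79 (p = 0.5069) or Br-81 (q = 0.4931); the cluster is the binomial expansion (p + q)^3.
P(M) = 0.5069^3 = 0.130247
P(M+2) = 3 × 0.5069^2 × 0.4931^1 = 0.380103
P(M+4) = 3 × 0.5069^1 × 0.4931^2 = 0.369755
P(M+6) = 0.4931^3 = 0.119896
The M+2 peak is largest (0.380103); scaling to 100 gives 34.27 : 100.00 : 97.28 : 31.54.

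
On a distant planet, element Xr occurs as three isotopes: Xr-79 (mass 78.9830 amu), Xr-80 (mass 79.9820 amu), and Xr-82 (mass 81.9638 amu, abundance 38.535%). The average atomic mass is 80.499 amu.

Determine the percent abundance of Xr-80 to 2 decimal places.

36.77%

Let x and y be the fractions of Xr-79 and Xr-80. Then x + y = 1 − 0.38535 = 0.61465 and 78.9830x + 79.9820y = 80.499 − 0.38535×81.9638 = 48.91424967.
Substituting: 78.9830x + 79.9820(0.61465 − x) = 48.91424967
(78.9830 − 79.9820)x = -0.24668663  ⇒  x = 0.24693, y = 0.36772
Xr-79: 24.69%, Xr-80: 36.77%.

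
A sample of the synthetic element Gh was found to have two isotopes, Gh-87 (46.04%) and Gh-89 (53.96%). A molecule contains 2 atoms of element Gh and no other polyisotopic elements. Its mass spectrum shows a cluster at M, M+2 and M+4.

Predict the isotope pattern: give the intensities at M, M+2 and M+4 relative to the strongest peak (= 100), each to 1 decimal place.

Expanding (0.4604 + 0.5396)^2:
P(M) = 0.4604^2 = 0.211968
P(M+2) = 2 × 0.4604^1 × 0.5396^1 = 0.496864
P(M+4) = 0.5396^2 = 0.291168
The M+2 peak is largest (0.496864); scaling to 100 gives 42.7 : 100.0 : 58.6.

42.7 : 100.0 : 58.6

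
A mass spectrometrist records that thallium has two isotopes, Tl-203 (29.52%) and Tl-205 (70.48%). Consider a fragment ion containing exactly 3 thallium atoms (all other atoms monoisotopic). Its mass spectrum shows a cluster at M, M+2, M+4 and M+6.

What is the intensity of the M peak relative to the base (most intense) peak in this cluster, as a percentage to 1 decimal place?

Binomial terms of (0.2952 + 0.7048)^3: M 0.0257, M+2 0.1843, M+4 0.4399, M+6 0.3501 → M+4 is the base peak.
P(M+4) = C(3,2) × 0.2952^1 × 0.7048^2 = 3 × 0.2952 × 0.49674304 = 0.439916 (base)
P(M) = C(3,0) × 0.2952^3 × 0.7048^0 = 1 × 0.02572463 × 1.0000 = 0.025725
Relative intensity = 0.025725 / 0.439916 × 100 = 5.8

5.8%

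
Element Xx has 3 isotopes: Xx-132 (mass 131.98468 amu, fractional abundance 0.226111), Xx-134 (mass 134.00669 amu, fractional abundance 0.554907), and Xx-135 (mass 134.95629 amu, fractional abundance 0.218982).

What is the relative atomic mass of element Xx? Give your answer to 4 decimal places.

133.7574 amu

Ar = Σ fᵢ·mᵢ = 0.226111 × 131.98468 + 0.554907 × 134.00669 + 0.218982 × 134.95629
= 29.843188 + 74.361250 + 29.552998 = 133.757436 amu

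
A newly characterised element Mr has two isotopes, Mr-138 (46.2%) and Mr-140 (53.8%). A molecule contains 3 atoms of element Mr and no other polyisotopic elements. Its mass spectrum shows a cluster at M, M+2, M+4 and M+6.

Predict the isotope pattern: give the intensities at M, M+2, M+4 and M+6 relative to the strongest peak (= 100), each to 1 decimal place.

24.6 : 85.9 : 100.0 : 38.8

Each Mr atom is independently Mr-138 (p = 0.462) or Mr-140 (q = 0.538); the cluster is the binomial expansion (p + q)^3.
P(M) = 0.462^3 = 0.098611
P(M+2) = 3 × 0.462^2 × 0.538^1 = 0.344499
P(M+4) = 3 × 0.462^1 × 0.538^2 = 0.401169
P(M+6) = 0.538^3 = 0.155721
The M+4 peak is largest (0.401169); scaling to 100 gives 24.6 : 85.9 : 100.0 : 38.8.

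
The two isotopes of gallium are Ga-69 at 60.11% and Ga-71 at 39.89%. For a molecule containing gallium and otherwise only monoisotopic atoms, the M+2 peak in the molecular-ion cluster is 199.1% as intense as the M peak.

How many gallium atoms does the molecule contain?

3

For n independent Ga atoms, I(M+2)/I(M) = n · (abundance Ga-71) / (abundance Ga-69) = n · 0.3989/0.6011.
n = 1.991 × 0.6011/0.3989 = 3.00 ≈ 3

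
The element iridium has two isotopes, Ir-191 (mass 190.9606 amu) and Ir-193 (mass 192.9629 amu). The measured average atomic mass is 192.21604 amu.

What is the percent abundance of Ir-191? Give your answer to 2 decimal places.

37.30%

Writing the weighted mean with unknown fraction x of Ir-191:
190.9606·x + 192.9629·(1 − x) = 192.21604
(190.9606 − 192.9629)·x = 192.21604 − 192.9629
x = -0.74686 / -2.0023 = 0.37300 → 37.30% Ir-191, 62.70% Ir-193.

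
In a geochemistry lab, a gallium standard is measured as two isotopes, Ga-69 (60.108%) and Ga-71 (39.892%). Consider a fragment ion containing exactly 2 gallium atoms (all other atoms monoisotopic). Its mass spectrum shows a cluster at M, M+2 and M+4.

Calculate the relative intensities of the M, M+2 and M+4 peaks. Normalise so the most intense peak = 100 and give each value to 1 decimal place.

75.3 : 100.0 : 33.2

The 2 Ga atoms are independent, so intensities follow the terms of (0.60108 + 0.39892)^2.
P(M) = 0.60108^2 = 0.361297
P(M+2) = 2 × 0.60108^1 × 0.39892^1 = 0.479566
P(M+4) = 0.39892^2 = 0.159137
The M+2 peak is largest (0.479566); scaling to 100 gives 75.3 : 100.0 : 33.2.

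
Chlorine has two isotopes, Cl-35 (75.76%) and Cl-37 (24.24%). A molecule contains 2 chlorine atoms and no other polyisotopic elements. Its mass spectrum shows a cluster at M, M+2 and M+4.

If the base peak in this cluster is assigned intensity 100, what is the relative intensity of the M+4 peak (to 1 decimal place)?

10.2

Binomial terms of (0.7576 + 0.2424)^2: M 0.5740, M+2 0.3673, M+4 0.0588 → M is the base peak.
P(M) = C(2,0) × 0.7576^2 × 0.2424^0 = 1 × 0.57395776 × 1.0000 = 0.573958 (base)
P(M+4) = C(2,2) × 0.7576^0 × 0.2424^2 = 1 × 1.0000 × 0.05875776 = 0.058758
Relative intensity = 0.058758 / 0.573958 × 100 = 10.2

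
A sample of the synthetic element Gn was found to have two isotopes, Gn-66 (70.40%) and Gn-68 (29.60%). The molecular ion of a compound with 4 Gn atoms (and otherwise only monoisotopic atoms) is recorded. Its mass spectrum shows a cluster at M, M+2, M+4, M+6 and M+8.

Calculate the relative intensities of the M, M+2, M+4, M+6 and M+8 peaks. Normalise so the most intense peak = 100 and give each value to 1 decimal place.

Expanding (0.7040 + 0.2960)^4:
P(M) = 0.7040^4 = 0.245635
P(M+2) = 4 × 0.7040^3 × 0.2960^1 = 0.413114
P(M+4) = 6 × 0.7040^2 × 0.2960^2 = 0.260543
P(M+6) = 4 × 0.7040^1 × 0.2960^3 = 0.073031
P(M+8) = 0.2960^4 = 0.007677
The M+2 peak is largest (0.413114); scaling to 100 gives 59.5 : 100.0 : 63.1 : 17.7 : 1.9.

59.5 : 100.0 : 63.1 : 17.7 : 1.9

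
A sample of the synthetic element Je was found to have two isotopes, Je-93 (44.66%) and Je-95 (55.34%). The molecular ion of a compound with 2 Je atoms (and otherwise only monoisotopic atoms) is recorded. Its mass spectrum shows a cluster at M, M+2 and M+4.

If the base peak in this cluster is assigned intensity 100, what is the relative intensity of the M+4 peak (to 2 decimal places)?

Binomial terms of (0.4466 + 0.5534)^2: M 0.1995, M+2 0.4943, M+4 0.3063 → M+2 is the base peak.
P(M+2) = C(2,1) × 0.4466^1 × 0.5534^1 = 2 × 0.4466 × 0.5534 = 0.494297 (base)
P(M+4) = C(2,2) × 0.4466^0 × 0.5534^2 = 1 × 1.0000 × 0.30625156 = 0.306252
Relative intensity = 0.306252 / 0.494297 × 100 = 61.96

61.96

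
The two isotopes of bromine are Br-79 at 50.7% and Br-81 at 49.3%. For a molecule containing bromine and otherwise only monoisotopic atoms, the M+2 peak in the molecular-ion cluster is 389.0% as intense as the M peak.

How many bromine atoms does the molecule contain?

The M+2/M ratio from n Br atoms is n · q/p = n · 0.493/0.507.
n = 3.890 × 0.507/0.493 = 4.00 ≈ 4

4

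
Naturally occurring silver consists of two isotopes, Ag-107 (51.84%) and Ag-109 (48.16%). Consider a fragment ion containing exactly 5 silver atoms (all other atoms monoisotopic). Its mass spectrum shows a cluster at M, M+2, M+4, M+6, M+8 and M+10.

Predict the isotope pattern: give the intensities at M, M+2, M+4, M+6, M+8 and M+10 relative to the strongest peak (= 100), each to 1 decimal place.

Each Ag atom is independently Ag-107 (p = 0.5184) or Ag-109 (q = 0.4816); the cluster is the binomial expansion (p + q)^5.
P(M) = 0.5184^5 = 0.037439
P(M+2) = 5 × 0.5184^4 × 0.4816^1 = 0.173907
P(M+4) = 10 × 0.5184^3 × 0.4816^2 = 0.323123
P(M+6) = 10 × 0.5184^2 × 0.4816^3 = 0.300185
P(M+8) = 5 × 0.5184^1 × 0.4816^4 = 0.139438
P(M+10) = 0.4816^5 = 0.025908
The M+4 peak is largest (0.323123); scaling to 100 gives 11.6 : 53.8 : 100.0 : 92.9 : 43.2 : 8.0.

11.6 : 53.8 : 100.0 : 92.9 : 43.2 : 8.0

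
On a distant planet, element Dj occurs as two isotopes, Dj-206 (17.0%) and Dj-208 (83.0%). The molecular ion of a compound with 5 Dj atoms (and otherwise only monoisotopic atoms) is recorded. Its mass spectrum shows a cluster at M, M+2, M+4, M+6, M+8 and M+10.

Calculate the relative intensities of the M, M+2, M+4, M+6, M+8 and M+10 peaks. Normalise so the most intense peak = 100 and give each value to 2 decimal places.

The 5 Dj atoms are independent, so intensities follow the terms of (0.170 + 0.830)^5.
P(M) = 0.170^5 = 0.000142
P(M+2) = 5 × 0.170^4 × 0.830^1 = 0.003466
P(M+4) = 10 × 0.170^3 × 0.830^2 = 0.033846
P(M+6) = 10 × 0.170^2 × 0.830^3 = 0.165246
P(M+8) = 5 × 0.170^1 × 0.830^4 = 0.403396
P(M+10) = 0.830^5 = 0.393904
The M+8 peak is largest (0.403396); scaling to 100 gives 0.04 : 0.86 : 8.39 : 40.96 : 100.00 : 97.65.

0.04 : 0.86 : 8.39 : 40.96 : 100.00 : 97.65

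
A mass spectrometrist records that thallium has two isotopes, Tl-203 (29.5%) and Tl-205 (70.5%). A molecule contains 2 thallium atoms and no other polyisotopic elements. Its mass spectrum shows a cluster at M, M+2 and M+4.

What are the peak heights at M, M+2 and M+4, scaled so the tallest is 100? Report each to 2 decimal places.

The 2 Tl atoms are independent, so intensities follow the terms of (0.295 + 0.705)^2.
P(M) = 0.295^2 = 0.087025
P(M+2) = 2 × 0.295^1 × 0.705^1 = 0.415950
P(M+4) = 0.705^2 = 0.497025
The M+4 peak is largest (0.497025); scaling to 100 gives 17.51 : 83.69 : 100.00.

17.51 : 83.69 : 100.00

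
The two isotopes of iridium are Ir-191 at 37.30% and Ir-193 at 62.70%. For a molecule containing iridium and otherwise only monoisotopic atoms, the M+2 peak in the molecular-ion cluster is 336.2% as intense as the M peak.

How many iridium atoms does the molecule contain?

2

The M+2/M ratio from n Ir atoms is n · q/p = n · 0.6270/0.3730.
n = 3.362 × 0.3730/0.6270 = 2.00 ≈ 2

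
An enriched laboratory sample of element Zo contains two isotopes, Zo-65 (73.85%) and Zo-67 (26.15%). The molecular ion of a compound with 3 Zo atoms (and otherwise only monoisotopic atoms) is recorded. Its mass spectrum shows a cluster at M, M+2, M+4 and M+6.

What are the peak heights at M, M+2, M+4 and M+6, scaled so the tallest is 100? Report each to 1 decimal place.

94.1 : 100.0 : 35.4 : 4.2

Each Zo atom is independently Zo-65 (p = 0.7385) or Zo-67 (q = 0.2615); the cluster is the binomial expansion (p + q)^3.
P(M) = 0.7385^3 = 0.402765
P(M+2) = 3 × 0.7385^2 × 0.2615^1 = 0.427852
P(M+4) = 3 × 0.7385^1 × 0.2615^2 = 0.151501
P(M+6) = 0.2615^3 = 0.017882
The M+2 peak is largest (0.427852); scaling to 100 gives 94.1 : 100.0 : 35.4 : 4.2.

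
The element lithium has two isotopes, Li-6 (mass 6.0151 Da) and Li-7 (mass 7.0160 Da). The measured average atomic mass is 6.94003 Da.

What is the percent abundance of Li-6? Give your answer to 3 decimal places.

With x = fraction of Li-6 (so Li-7 is 1 − x):
6.0151·x + 7.0160·(1 − x) = 6.94003
(6.0151 − 7.0160)·x = 6.94003 − 7.0160
x = -0.07597 / -1.0009 = 0.07590 → 7.590% Li-6, 92.410% Li-7.

7.590%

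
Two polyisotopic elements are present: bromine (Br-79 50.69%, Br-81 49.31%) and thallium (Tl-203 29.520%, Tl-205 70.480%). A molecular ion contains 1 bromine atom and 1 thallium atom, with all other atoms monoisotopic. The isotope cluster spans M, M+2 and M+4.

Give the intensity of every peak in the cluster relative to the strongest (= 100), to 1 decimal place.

29.8 : 100.0 : 69.1

Bromine pattern (n=1): 0.5069 : 0.4931
Thallium pattern (n=1): 0.2952 : 0.7048
Convolve the two distributions (both contribute in 2-u steps):
  M: 0.5069×0.2952 = 0.149637
  M+2: 0.5069×0.7048 + 0.4931×0.2952 = 0.502826
  M+4: 0.4931×0.7048 = 0.347537
Scale to base peak (0.502826) = 100: 29.8 : 100.0 : 69.1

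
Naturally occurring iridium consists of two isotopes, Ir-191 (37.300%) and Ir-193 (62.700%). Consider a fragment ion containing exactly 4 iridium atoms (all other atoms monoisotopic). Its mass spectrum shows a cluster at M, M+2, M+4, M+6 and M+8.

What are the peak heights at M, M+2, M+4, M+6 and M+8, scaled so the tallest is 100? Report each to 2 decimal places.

5.26 : 35.39 : 89.23 : 100.00 : 42.02

Each Ir atom is independently Ir-191 (p = 0.37300) or Ir-193 (q = 0.62700); the cluster is the binomial expansion (p + q)^4.
P(M) = 0.37300^4 = 0.019357
P(M+2) = 4 × 0.37300^3 × 0.62700^1 = 0.130153
P(M+4) = 6 × 0.37300^2 × 0.62700^2 = 0.328174
P(M+6) = 4 × 0.37300^1 × 0.62700^3 = 0.367766
P(M+8) = 0.62700^4 = 0.154550
The M+6 peak is largest (0.367766); scaling to 100 gives 5.26 : 35.39 : 89.23 : 100.00 : 42.02.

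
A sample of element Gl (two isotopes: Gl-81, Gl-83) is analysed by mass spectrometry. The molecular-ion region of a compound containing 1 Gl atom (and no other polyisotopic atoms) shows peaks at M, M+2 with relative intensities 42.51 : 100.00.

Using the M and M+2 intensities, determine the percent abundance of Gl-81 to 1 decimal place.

If p is the fraction of Gl that is Gl-81, then I(M+2)/I(M) = [C(1,1)·p^0·(1−p)] / p^1 = 1·(1−p)/p = 100.00/42.51 = 2.3524
(1−p)/p = 2.3524/1 = 2.3524  ⇒  p = 1/(1 + 2.3524) = 0.2983
Gl-81: 29.8%, Gl-83: 70.2%.

29.8%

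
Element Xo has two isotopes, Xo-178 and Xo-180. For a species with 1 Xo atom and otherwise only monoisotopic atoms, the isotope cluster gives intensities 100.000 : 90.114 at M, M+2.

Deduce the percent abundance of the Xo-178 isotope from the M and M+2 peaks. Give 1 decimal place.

Let p = fractional abundance of Xo-178. I(M+2)/I(M) = [C(1,1)·p^0·(1−p)] / p^1 = 1·(1−p)/p = 90.114/100.000 = 0.9011
(1−p)/p = 0.9011/1 = 0.9011  ⇒  p = 1/(1 + 0.9011) = 0.5260
Xo-178: 52.6%, Xo-180: 47.4%.

52.6%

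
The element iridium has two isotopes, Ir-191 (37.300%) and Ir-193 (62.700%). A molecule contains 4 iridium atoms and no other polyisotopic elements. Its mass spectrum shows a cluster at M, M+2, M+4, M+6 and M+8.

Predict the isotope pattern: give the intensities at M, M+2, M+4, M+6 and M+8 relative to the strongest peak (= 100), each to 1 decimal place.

5.3 : 35.4 : 89.2 : 100.0 : 42.0

Each Ir atom is independently Ir-191 (p = 0.37300) or Ir-193 (q = 0.62700); the cluster is the binomial expansion (p + q)^4.
P(M) = 0.37300^4 = 0.019357
P(M+2) = 4 × 0.37300^3 × 0.62700^1 = 0.130153
P(M+4) = 6 × 0.37300^2 × 0.62700^2 = 0.328174
P(M+6) = 4 × 0.37300^1 × 0.62700^3 = 0.367766
P(M+8) = 0.62700^4 = 0.154550
The M+6 peak is largest (0.367766); scaling to 100 gives 5.3 : 35.4 : 89.2 : 100.0 : 42.0.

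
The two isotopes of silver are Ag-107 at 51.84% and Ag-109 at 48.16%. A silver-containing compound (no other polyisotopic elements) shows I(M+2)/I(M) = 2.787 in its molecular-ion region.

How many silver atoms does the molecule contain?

3

For n independent Ag atoms, I(M+2)/I(M) = n · (abundance Ag-109) / (abundance Ag-107) = n · 0.4816/0.5184.
n = 2.787 × 0.5184/0.4816 = 3.00 ≈ 3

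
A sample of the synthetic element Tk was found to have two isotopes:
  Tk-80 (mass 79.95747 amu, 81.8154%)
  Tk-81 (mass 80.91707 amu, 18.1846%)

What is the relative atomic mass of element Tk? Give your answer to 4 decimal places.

80.1320 amu

Average mass = Σ (abundance × isotope mass) = 0.818154 × 79.95747 + 0.181846 × 80.91707
= 65.417524 + 14.714446 = 80.131970 amu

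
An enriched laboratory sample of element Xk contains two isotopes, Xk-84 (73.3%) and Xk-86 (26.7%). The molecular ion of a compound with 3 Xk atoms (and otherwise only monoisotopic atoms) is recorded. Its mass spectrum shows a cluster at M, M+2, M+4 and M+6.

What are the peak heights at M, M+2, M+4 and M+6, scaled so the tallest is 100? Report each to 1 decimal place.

The 3 Xk atoms are independent, so intensities follow the terms of (0.733 + 0.267)^3.
P(M) = 0.733^3 = 0.393833
P(M+2) = 3 × 0.733^2 × 0.267^1 = 0.430368
P(M+4) = 3 × 0.733^1 × 0.267^2 = 0.156765
P(M+6) = 0.267^3 = 0.019034
The M+2 peak is largest (0.430368); scaling to 100 gives 91.5 : 100.0 : 36.4 : 4.4.

91.5 : 100.0 : 36.4 : 4.4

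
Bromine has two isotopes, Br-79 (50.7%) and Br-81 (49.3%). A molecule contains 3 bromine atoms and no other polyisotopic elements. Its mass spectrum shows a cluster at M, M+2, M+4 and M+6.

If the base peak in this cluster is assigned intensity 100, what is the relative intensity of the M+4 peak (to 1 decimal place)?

97.2

Term probabilities: M 0.1303, M+2 0.3802, M+4 0.3697, M+6 0.1198. Base peak = M+2.
P(M+2) = C(3,1) × 0.507^2 × 0.493^1 = 3 × 0.257049 × 0.4930 = 0.380175 (base)
P(M+4) = C(3,2) × 0.507^1 × 0.493^2 = 3 × 0.5070 × 0.243049 = 0.369678
Relative intensity = 0.369678 / 0.380175 × 100 = 97.2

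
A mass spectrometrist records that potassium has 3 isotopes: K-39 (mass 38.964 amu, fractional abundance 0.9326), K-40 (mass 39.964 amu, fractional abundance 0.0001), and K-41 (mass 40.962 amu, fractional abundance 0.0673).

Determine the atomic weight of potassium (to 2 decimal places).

Average mass = Σ (abundance × isotope mass) = 0.9326 × 38.964 + 0.0001 × 39.964 + 0.0673 × 40.962
= 36.3378 + 0.0040 + 2.7567 = 39.0985 amu

39.10 amu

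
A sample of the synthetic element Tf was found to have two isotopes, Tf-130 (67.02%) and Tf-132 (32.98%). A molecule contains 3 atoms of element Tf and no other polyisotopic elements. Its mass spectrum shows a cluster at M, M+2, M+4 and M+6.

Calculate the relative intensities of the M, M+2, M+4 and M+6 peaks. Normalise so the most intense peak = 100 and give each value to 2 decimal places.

The 3 Tf atoms are independent, so intensities follow the terms of (0.6702 + 0.3298)^3.
P(M) = 0.6702^3 = 0.301032
P(M+2) = 3 × 0.6702^2 × 0.3298^1 = 0.444407
P(M+4) = 3 × 0.6702^1 × 0.3298^2 = 0.218689
P(M+6) = 0.3298^3 = 0.035872
The M+2 peak is largest (0.444407); scaling to 100 gives 67.74 : 100.00 : 49.21 : 8.07.

67.74 : 100.00 : 49.21 : 8.07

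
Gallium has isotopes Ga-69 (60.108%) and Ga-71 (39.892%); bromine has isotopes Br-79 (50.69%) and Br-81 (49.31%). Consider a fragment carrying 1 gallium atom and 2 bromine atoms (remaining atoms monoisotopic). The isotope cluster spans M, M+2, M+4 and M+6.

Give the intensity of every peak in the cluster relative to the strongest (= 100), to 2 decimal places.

Gallium pattern (n=1): 0.60108 : 0.39892
Bromine pattern (n=2): 0.25694761 : 0.49990478 : 0.24314761
Convolve the two distributions (both contribute in 2-u steps):
  M: 0.60108×0.25694761 = 0.154446
  M+2: 0.60108×0.49990478 + 0.39892×0.25694761 = 0.402984
  M+4: 0.60108×0.24314761 + 0.39892×0.49990478 = 0.345573
  M+6: 0.39892×0.24314761 = 0.096996
Scale to base peak (0.402984) = 100: 38.33 : 100.00 : 85.75 : 24.07

38.33 : 100.00 : 85.75 : 24.07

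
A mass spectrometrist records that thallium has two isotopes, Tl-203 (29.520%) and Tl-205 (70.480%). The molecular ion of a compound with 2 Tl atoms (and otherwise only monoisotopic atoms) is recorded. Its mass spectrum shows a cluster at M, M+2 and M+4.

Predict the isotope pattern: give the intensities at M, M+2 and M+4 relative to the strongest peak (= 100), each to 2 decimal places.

17.54 : 83.77 : 100.00

Expanding (0.29520 + 0.70480)^2:
P(M) = 0.29520^2 = 0.087143
P(M+2) = 2 × 0.29520^1 × 0.70480^1 = 0.416114
P(M+4) = 0.70480^2 = 0.496743
The M+4 peak is largest (0.496743); scaling to 100 gives 17.54 : 83.77 : 100.00.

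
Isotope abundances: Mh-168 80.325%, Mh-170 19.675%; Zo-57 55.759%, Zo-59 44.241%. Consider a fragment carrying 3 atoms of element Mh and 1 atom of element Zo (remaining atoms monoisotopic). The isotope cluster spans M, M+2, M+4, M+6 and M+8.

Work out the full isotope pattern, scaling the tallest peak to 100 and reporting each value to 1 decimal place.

Element Mh pattern (n=3): 0.51826538 : 0.38083553 : 0.09328278 : 0.0076163
Element Zo pattern (n=1): 0.55759 : 0.44241
Convolve the two distributions (both contribute in 2-u steps):
  M: 0.51826538×0.55759 = 0.288980
  M+2: 0.51826538×0.44241 + 0.38083553×0.55759 = 0.441636
  M+4: 0.38083553×0.44241 + 0.09328278×0.55759 = 0.220499
  M+6: 0.09328278×0.44241 + 0.0076163×0.55759 = 0.045516
  M+8: 0.0076163×0.44241 = 0.003370
Scale to base peak (0.441636) = 100: 65.4 : 100.0 : 49.9 : 10.3 : 0.8

65.4 : 100.0 : 49.9 : 10.3 : 0.8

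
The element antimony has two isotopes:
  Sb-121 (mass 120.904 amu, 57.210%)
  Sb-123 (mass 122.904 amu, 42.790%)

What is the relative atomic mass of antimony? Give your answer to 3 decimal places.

121.760 amu

Weight each isotope mass by its fractional abundance: 0.57210 × 120.904 + 0.42790 × 122.904
= 69.1692 + 52.5906 = 121.7598 amu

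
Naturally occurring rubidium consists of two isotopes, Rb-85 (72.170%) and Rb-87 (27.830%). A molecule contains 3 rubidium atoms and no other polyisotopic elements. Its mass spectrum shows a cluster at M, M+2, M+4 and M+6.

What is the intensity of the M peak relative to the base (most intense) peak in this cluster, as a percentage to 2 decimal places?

(0.72170 + 0.27830)^3 gives M 0.3759, M+2 0.4349, M+4 0.1677, M+6 0.0216; the largest is M+2.
P(M+2) = C(3,1) × 0.72170^2 × 0.27830^1 = 3 × 0.52085089 × 0.2783 = 0.434858 (base)
P(M) = C(3,0) × 0.72170^3 × 0.27830^0 = 1 × 0.37589809 × 1.0000 = 0.375898
Relative intensity = 0.375898 / 0.434858 × 100 = 86.44

86.44%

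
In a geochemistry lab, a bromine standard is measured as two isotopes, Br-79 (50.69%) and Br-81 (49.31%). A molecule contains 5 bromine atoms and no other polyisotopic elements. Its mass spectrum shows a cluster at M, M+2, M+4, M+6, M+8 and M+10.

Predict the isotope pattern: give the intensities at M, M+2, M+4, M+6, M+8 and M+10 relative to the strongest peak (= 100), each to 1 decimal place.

Each Br atom is independently Br-79 (p = 0.5069) or Br-81 (q = 0.4931); the cluster is the binomial expansion (p + q)^5.
P(M) = 0.5069^5 = 0.033467
P(M+2) = 5 × 0.5069^4 × 0.4931^1 = 0.162777
P(M+4) = 10 × 0.5069^3 × 0.4931^2 = 0.316692
P(M+6) = 10 × 0.5069^2 × 0.4931^3 = 0.308070
P(M+8) = 5 × 0.5069^1 × 0.4931^4 = 0.149842
P(M+10) = 0.4931^5 = 0.029152
The M+4 peak is largest (0.316692); scaling to 100 gives 10.6 : 51.4 : 100.0 : 97.3 : 47.3 : 9.2.

10.6 : 51.4 : 100.0 : 97.3 : 47.3 : 9.2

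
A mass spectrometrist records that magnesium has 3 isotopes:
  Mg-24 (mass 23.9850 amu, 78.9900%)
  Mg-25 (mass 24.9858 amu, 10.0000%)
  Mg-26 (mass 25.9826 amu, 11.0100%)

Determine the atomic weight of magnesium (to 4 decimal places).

Average mass = Σ (abundance × isotope mass) = 0.789900 × 23.9850 + 0.100000 × 24.9858 + 0.110100 × 25.9826
= 18.94575 + 2.49858 + 2.86068 = 24.30501 amu

24.3050 amu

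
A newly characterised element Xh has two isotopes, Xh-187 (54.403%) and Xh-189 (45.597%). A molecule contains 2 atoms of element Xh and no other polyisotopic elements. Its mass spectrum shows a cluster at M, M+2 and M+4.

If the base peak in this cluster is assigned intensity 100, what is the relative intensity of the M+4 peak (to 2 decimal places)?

41.91

(0.54403 + 0.45597)^2 gives M 0.2960, M+2 0.4961, M+4 0.2079; the largest is M+2.
P(M+2) = C(2,1) × 0.54403^1 × 0.45597^1 = 2 × 0.54403 × 0.45597 = 0.496123 (base)
P(M+4) = C(2,2) × 0.54403^0 × 0.45597^2 = 1 × 1.0000 × 0.20790864 = 0.207909
Relative intensity = 0.207909 / 0.496123 × 100 = 41.91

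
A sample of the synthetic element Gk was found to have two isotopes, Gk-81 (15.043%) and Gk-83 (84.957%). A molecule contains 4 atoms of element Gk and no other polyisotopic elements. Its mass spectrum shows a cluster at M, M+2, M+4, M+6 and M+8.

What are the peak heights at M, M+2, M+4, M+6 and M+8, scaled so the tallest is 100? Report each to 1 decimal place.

0.1 : 2.2 : 18.8 : 70.8 : 100.0

Each Gk atom is independently Gk-81 (p = 0.15043) or Gk-83 (q = 0.84957); the cluster is the binomial expansion (p + q)^4.
P(M) = 0.15043^4 = 0.000512
P(M+2) = 4 × 0.15043^3 × 0.84957^1 = 0.011568
P(M+4) = 6 × 0.15043^2 × 0.84957^2 = 0.097998
P(M+6) = 4 × 0.15043^1 × 0.84957^3 = 0.368971
P(M+8) = 0.84957^4 = 0.520951
The M+8 peak is largest (0.520951); scaling to 100 gives 0.1 : 2.2 : 18.8 : 70.8 : 100.0.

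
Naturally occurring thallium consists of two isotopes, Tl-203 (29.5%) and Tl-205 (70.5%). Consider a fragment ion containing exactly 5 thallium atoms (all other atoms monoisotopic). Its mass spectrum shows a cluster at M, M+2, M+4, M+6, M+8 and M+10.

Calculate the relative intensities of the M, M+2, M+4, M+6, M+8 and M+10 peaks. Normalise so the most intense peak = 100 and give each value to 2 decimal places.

Each Tl atom is independently Tl-203 (p = 0.295) or Tl-205 (q = 0.705); the cluster is the binomial expansion (p + q)^5.
P(M) = 0.295^5 = 0.002234
P(M+2) = 5 × 0.295^4 × 0.705^1 = 0.026696
P(M+4) = 10 × 0.295^3 × 0.705^2 = 0.127598
P(M+6) = 10 × 0.295^2 × 0.705^3 = 0.304938
P(M+8) = 5 × 0.295^1 × 0.705^4 = 0.364375
P(M+10) = 0.705^5 = 0.174159
The M+8 peak is largest (0.364375); scaling to 100 gives 0.61 : 7.33 : 35.02 : 83.69 : 100.00 : 47.80.

0.61 : 7.33 : 35.02 : 83.69 : 100.00 : 47.80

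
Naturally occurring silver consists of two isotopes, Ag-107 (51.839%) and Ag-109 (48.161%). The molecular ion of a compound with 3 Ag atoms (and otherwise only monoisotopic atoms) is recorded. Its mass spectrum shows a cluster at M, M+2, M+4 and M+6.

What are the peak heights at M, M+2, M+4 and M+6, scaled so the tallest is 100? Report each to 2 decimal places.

The 3 Ag atoms are independent, so intensities follow the terms of (0.51839 + 0.48161)^3.
P(M) = 0.51839^3 = 0.139306
P(M+2) = 3 × 0.51839^2 × 0.48161^1 = 0.388267
P(M+4) = 3 × 0.51839^1 × 0.48161^2 = 0.360719
P(M+6) = 0.48161^3 = 0.111709
The M+2 peak is largest (0.388267); scaling to 100 gives 35.88 : 100.00 : 92.90 : 28.77.

35.88 : 100.00 : 92.90 : 28.77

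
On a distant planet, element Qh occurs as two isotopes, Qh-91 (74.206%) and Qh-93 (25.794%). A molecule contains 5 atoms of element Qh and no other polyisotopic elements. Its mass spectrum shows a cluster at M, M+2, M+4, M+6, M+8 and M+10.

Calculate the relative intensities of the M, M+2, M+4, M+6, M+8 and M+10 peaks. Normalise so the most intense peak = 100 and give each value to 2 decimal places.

Expanding (0.74206 + 0.25794)^5:
P(M) = 0.74206^5 = 0.225007
P(M+2) = 5 × 0.74206^4 × 0.25794^1 = 0.391061
P(M+4) = 10 × 0.74206^3 × 0.25794^2 = 0.271866
P(M+6) = 10 × 0.74206^2 × 0.25794^3 = 0.094501
P(M+8) = 5 × 0.74206^1 × 0.25794^4 = 0.016424
P(M+10) = 0.25794^5 = 0.001142
The M+2 peak is largest (0.391061); scaling to 100 gives 57.54 : 100.00 : 69.52 : 24.17 : 4.20 : 0.29.

57.54 : 100.00 : 69.52 : 24.17 : 4.20 : 0.29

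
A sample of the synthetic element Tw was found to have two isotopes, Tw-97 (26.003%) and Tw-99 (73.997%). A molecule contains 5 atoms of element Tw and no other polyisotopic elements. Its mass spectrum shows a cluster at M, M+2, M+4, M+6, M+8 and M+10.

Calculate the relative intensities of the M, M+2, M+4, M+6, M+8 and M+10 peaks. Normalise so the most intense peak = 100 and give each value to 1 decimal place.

0.3 : 4.3 : 24.7 : 70.3 : 100.0 : 56.9

The 5 Tw atoms are independent, so intensities follow the terms of (0.26003 + 0.73997)^5.
P(M) = 0.26003^5 = 0.001189
P(M+2) = 5 × 0.26003^4 × 0.73997^1 = 0.016915
P(M+4) = 10 × 0.26003^3 × 0.73997^2 = 0.096272
P(M+6) = 10 × 0.26003^2 × 0.73997^3 = 0.273961
P(M+8) = 5 × 0.26003^1 × 0.73997^4 = 0.389807
P(M+10) = 0.73997^5 = 0.221856
The M+8 peak is largest (0.389807); scaling to 100 gives 0.3 : 4.3 : 24.7 : 70.3 : 100.0 : 56.9.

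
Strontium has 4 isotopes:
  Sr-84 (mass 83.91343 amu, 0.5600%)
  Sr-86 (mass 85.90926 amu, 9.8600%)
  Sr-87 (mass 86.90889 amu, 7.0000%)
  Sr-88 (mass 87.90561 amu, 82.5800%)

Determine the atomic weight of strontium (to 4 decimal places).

87.6166 amu

The abundance-weighted mean is 0.005600 × 83.91343 + 0.098600 × 85.90926 + 0.070000 × 86.90889 + 0.825800 × 87.90561
= 0.469915 + 8.470653 + 6.083622 + 72.592453 = 87.616643 amu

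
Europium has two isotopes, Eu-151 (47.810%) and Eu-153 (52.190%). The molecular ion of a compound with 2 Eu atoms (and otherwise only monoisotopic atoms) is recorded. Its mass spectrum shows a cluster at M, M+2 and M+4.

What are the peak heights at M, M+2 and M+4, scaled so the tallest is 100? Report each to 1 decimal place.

Expanding (0.47810 + 0.52190)^2:
P(M) = 0.47810^2 = 0.228580
P(M+2) = 2 × 0.47810^1 × 0.52190^1 = 0.499041
P(M+4) = 0.52190^2 = 0.272380
The M+2 peak is largest (0.499041); scaling to 100 gives 45.8 : 100.0 : 54.6.

45.8 : 100.0 : 54.6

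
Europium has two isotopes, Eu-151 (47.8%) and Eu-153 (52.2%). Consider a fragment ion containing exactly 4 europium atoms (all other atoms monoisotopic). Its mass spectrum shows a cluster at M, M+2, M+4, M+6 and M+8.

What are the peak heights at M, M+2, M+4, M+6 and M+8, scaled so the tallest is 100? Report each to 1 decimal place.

Each Eu atom is independently Eu-151 (p = 0.478) or Eu-153 (q = 0.522); the cluster is the binomial expansion (p + q)^4.
P(M) = 0.478^4 = 0.052205
P(M+2) = 4 × 0.478^3 × 0.522^1 = 0.228042
P(M+4) = 6 × 0.478^2 × 0.522^2 = 0.373549
P(M+6) = 4 × 0.478^1 × 0.522^3 = 0.271956
P(M+8) = 0.522^4 = 0.074248
The M+4 peak is largest (0.373549); scaling to 100 gives 14.0 : 61.0 : 100.0 : 72.8 : 19.9.

14.0 : 61.0 : 100.0 : 72.8 : 19.9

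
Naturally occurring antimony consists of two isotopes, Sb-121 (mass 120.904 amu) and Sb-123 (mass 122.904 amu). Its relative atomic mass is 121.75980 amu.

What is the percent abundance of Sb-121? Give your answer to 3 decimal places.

Let x be the fractional abundance of Sb-121; then Sb-123 has abundance 1 − x.
120.904·x + 122.904·(1 − x) = 121.75980
(120.904 − 122.904)·x = 121.75980 − 122.904
x = -1.14420 / -2.000 = 0.57210 → 57.210% Sb-121, 42.790% Sb-123.

57.210%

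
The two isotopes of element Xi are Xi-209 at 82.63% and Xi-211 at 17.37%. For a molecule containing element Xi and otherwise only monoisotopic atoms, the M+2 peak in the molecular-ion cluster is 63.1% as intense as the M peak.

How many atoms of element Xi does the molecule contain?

With n Xi atoms, P(M+2)/P(M) = C(n,1)·p^(n−1)q / p^n = n·q/p = n · 0.1737/0.8263.
n = 0.631 × 0.8263/0.1737 = 3.00 ≈ 3

3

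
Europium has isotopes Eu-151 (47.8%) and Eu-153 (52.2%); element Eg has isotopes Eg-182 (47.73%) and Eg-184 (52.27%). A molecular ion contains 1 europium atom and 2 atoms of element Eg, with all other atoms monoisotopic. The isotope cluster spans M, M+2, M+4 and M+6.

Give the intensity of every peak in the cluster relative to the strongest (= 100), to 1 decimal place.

27.8 : 91.4 : 100.0 : 36.5

Europium pattern (n=1): 0.4780 : 0.5220
Element Eg pattern (n=2): 0.22781529 : 0.49896942 : 0.27321529
Convolve the two distributions (both contribute in 2-u steps):
  M: 0.4780×0.22781529 = 0.108896
  M+2: 0.4780×0.49896942 + 0.5220×0.22781529 = 0.357427
  M+4: 0.4780×0.27321529 + 0.5220×0.49896942 = 0.391059
  M+6: 0.5220×0.27321529 = 0.142618
Scale to base peak (0.391059) = 100: 27.8 : 91.4 : 100.0 : 36.5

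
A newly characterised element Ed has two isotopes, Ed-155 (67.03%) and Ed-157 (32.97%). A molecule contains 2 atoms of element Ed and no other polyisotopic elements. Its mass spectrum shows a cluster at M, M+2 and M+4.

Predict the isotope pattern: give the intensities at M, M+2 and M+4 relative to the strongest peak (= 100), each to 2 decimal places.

The 2 Ed atoms are independent, so intensities follow the terms of (0.6703 + 0.3297)^2.
P(M) = 0.6703^2 = 0.449302
P(M+2) = 2 × 0.6703^1 × 0.3297^1 = 0.441996
P(M+4) = 0.3297^2 = 0.108702
The M peak is largest (0.449302); scaling to 100 gives 100.00 : 98.37 : 24.19.

100.00 : 98.37 : 24.19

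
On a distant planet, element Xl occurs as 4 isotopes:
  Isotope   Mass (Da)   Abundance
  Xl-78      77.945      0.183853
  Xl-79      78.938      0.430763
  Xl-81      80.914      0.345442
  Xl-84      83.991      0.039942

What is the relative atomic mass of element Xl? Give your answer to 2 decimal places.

79.64 Da

Ar = Σ fᵢ·mᵢ = 0.183853 × 77.945 + 0.430763 × 78.938 + 0.345442 × 80.914 + 0.039942 × 83.991
= 14.3304 + 34.0036 + 27.9511 + 3.3548 = 79.6399 Da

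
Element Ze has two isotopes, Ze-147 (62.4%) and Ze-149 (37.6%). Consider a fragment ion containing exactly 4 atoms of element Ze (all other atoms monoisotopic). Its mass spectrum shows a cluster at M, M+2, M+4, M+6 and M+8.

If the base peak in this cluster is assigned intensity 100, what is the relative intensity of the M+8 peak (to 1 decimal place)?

5.5

Binomial terms of (0.624 + 0.376)^4: M 0.1516, M+2 0.3654, M+4 0.3303, M+6 0.1327, M+8 0.0200 → M+2 is the base peak.
P(M+2) = C(4,1) × 0.624^3 × 0.376^1 = 4 × 0.24297062 × 0.3760 = 0.365428 (base)
P(M+8) = C(4,4) × 0.624^0 × 0.376^4 = 1 × 1.0000 × 0.01998717 = 0.019987
Relative intensity = 0.019987 / 0.365428 × 100 = 5.5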